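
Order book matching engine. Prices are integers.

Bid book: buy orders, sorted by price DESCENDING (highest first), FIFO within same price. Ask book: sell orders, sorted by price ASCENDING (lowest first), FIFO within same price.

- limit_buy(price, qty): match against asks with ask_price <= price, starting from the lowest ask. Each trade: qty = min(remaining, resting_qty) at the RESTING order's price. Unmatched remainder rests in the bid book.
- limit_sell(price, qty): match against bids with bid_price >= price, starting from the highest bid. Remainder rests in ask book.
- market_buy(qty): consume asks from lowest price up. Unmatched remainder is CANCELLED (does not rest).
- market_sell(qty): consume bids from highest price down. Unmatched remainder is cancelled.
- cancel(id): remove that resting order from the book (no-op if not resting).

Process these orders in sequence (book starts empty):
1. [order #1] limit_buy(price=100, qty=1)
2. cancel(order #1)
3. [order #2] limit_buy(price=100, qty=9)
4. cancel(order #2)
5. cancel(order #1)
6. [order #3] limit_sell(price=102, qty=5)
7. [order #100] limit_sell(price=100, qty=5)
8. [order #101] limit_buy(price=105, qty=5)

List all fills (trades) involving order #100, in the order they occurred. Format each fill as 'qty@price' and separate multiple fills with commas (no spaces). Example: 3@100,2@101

Answer: 5@100

Derivation:
After op 1 [order #1] limit_buy(price=100, qty=1): fills=none; bids=[#1:1@100] asks=[-]
After op 2 cancel(order #1): fills=none; bids=[-] asks=[-]
After op 3 [order #2] limit_buy(price=100, qty=9): fills=none; bids=[#2:9@100] asks=[-]
After op 4 cancel(order #2): fills=none; bids=[-] asks=[-]
After op 5 cancel(order #1): fills=none; bids=[-] asks=[-]
After op 6 [order #3] limit_sell(price=102, qty=5): fills=none; bids=[-] asks=[#3:5@102]
After op 7 [order #100] limit_sell(price=100, qty=5): fills=none; bids=[-] asks=[#100:5@100 #3:5@102]
After op 8 [order #101] limit_buy(price=105, qty=5): fills=#101x#100:5@100; bids=[-] asks=[#3:5@102]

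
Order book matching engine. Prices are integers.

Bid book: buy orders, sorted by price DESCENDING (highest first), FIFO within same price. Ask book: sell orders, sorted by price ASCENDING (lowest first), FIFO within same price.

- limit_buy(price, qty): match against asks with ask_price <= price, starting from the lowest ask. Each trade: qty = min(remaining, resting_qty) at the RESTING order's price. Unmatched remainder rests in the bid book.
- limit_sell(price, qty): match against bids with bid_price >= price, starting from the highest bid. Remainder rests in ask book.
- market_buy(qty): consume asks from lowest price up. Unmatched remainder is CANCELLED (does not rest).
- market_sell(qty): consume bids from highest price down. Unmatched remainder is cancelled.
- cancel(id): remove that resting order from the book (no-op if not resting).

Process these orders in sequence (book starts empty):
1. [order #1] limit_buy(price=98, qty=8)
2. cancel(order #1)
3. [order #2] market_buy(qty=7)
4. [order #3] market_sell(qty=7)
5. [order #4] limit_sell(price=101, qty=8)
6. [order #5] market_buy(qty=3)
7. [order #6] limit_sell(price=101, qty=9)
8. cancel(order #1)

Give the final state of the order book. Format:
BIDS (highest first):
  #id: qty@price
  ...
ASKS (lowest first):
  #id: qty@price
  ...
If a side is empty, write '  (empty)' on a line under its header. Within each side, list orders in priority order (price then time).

Answer: BIDS (highest first):
  (empty)
ASKS (lowest first):
  #4: 5@101
  #6: 9@101

Derivation:
After op 1 [order #1] limit_buy(price=98, qty=8): fills=none; bids=[#1:8@98] asks=[-]
After op 2 cancel(order #1): fills=none; bids=[-] asks=[-]
After op 3 [order #2] market_buy(qty=7): fills=none; bids=[-] asks=[-]
After op 4 [order #3] market_sell(qty=7): fills=none; bids=[-] asks=[-]
After op 5 [order #4] limit_sell(price=101, qty=8): fills=none; bids=[-] asks=[#4:8@101]
After op 6 [order #5] market_buy(qty=3): fills=#5x#4:3@101; bids=[-] asks=[#4:5@101]
After op 7 [order #6] limit_sell(price=101, qty=9): fills=none; bids=[-] asks=[#4:5@101 #6:9@101]
After op 8 cancel(order #1): fills=none; bids=[-] asks=[#4:5@101 #6:9@101]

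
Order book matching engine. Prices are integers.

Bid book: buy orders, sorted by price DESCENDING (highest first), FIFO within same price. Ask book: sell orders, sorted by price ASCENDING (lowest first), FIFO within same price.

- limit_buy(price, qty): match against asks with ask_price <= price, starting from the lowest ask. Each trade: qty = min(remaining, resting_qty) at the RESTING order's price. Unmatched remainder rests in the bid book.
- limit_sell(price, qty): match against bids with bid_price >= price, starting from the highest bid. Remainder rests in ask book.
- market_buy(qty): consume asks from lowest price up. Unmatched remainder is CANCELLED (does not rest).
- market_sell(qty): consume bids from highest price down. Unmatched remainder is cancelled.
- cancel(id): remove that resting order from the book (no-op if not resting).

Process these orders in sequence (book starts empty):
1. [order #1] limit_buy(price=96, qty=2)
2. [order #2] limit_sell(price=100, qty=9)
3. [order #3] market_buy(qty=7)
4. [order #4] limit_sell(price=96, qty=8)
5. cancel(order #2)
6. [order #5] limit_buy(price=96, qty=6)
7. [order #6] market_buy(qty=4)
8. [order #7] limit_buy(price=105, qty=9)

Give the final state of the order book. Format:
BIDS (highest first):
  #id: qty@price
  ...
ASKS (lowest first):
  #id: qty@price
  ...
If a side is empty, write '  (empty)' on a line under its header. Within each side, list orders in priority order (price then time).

After op 1 [order #1] limit_buy(price=96, qty=2): fills=none; bids=[#1:2@96] asks=[-]
After op 2 [order #2] limit_sell(price=100, qty=9): fills=none; bids=[#1:2@96] asks=[#2:9@100]
After op 3 [order #3] market_buy(qty=7): fills=#3x#2:7@100; bids=[#1:2@96] asks=[#2:2@100]
After op 4 [order #4] limit_sell(price=96, qty=8): fills=#1x#4:2@96; bids=[-] asks=[#4:6@96 #2:2@100]
After op 5 cancel(order #2): fills=none; bids=[-] asks=[#4:6@96]
After op 6 [order #5] limit_buy(price=96, qty=6): fills=#5x#4:6@96; bids=[-] asks=[-]
After op 7 [order #6] market_buy(qty=4): fills=none; bids=[-] asks=[-]
After op 8 [order #7] limit_buy(price=105, qty=9): fills=none; bids=[#7:9@105] asks=[-]

Answer: BIDS (highest first):
  #7: 9@105
ASKS (lowest first):
  (empty)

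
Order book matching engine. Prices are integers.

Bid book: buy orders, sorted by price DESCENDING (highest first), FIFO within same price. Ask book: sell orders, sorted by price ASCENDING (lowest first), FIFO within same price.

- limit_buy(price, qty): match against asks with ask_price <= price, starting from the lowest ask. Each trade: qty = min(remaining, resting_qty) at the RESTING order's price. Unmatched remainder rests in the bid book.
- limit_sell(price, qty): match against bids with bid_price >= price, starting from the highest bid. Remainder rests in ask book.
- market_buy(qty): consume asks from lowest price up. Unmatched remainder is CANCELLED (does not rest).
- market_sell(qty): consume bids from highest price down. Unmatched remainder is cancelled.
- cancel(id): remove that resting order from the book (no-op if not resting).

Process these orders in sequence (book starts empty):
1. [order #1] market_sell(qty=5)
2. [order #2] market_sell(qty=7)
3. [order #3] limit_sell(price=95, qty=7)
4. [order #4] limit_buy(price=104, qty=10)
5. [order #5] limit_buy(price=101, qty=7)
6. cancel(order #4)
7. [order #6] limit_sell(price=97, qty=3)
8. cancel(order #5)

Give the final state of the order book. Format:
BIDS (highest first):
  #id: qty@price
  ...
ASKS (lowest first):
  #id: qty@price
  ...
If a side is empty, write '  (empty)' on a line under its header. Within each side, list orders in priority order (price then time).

Answer: BIDS (highest first):
  (empty)
ASKS (lowest first):
  (empty)

Derivation:
After op 1 [order #1] market_sell(qty=5): fills=none; bids=[-] asks=[-]
After op 2 [order #2] market_sell(qty=7): fills=none; bids=[-] asks=[-]
After op 3 [order #3] limit_sell(price=95, qty=7): fills=none; bids=[-] asks=[#3:7@95]
After op 4 [order #4] limit_buy(price=104, qty=10): fills=#4x#3:7@95; bids=[#4:3@104] asks=[-]
After op 5 [order #5] limit_buy(price=101, qty=7): fills=none; bids=[#4:3@104 #5:7@101] asks=[-]
After op 6 cancel(order #4): fills=none; bids=[#5:7@101] asks=[-]
After op 7 [order #6] limit_sell(price=97, qty=3): fills=#5x#6:3@101; bids=[#5:4@101] asks=[-]
After op 8 cancel(order #5): fills=none; bids=[-] asks=[-]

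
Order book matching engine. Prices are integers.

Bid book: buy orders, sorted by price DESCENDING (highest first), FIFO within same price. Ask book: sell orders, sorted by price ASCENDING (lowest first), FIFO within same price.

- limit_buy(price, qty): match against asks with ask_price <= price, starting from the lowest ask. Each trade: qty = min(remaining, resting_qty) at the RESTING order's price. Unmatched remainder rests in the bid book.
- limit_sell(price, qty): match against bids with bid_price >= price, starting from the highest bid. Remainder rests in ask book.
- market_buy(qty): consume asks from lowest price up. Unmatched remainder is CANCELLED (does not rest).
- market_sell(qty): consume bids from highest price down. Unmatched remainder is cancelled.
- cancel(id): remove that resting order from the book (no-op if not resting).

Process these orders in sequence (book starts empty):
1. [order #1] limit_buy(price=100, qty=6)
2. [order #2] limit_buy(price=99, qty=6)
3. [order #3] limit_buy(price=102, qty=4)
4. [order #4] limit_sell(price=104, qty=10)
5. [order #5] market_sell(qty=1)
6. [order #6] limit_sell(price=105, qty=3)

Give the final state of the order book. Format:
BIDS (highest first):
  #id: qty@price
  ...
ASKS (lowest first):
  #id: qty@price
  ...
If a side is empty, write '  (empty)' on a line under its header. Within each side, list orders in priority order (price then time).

After op 1 [order #1] limit_buy(price=100, qty=6): fills=none; bids=[#1:6@100] asks=[-]
After op 2 [order #2] limit_buy(price=99, qty=6): fills=none; bids=[#1:6@100 #2:6@99] asks=[-]
After op 3 [order #3] limit_buy(price=102, qty=4): fills=none; bids=[#3:4@102 #1:6@100 #2:6@99] asks=[-]
After op 4 [order #4] limit_sell(price=104, qty=10): fills=none; bids=[#3:4@102 #1:6@100 #2:6@99] asks=[#4:10@104]
After op 5 [order #5] market_sell(qty=1): fills=#3x#5:1@102; bids=[#3:3@102 #1:6@100 #2:6@99] asks=[#4:10@104]
After op 6 [order #6] limit_sell(price=105, qty=3): fills=none; bids=[#3:3@102 #1:6@100 #2:6@99] asks=[#4:10@104 #6:3@105]

Answer: BIDS (highest first):
  #3: 3@102
  #1: 6@100
  #2: 6@99
ASKS (lowest first):
  #4: 10@104
  #6: 3@105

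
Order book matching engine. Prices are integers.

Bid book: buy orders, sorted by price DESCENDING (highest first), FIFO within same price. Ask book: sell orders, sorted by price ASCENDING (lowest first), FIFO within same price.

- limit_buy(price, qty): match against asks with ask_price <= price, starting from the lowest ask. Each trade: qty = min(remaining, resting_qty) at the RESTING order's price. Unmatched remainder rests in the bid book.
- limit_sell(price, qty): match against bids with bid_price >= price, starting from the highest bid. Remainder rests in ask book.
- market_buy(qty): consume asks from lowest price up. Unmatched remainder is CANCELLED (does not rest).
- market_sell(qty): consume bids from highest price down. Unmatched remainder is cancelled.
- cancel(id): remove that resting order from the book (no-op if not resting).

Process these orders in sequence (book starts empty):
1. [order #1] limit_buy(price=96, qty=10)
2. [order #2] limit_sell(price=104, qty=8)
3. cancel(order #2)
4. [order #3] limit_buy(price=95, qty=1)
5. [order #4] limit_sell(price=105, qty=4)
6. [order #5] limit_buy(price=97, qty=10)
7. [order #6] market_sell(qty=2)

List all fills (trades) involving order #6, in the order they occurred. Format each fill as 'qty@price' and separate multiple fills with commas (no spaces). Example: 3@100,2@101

Answer: 2@97

Derivation:
After op 1 [order #1] limit_buy(price=96, qty=10): fills=none; bids=[#1:10@96] asks=[-]
After op 2 [order #2] limit_sell(price=104, qty=8): fills=none; bids=[#1:10@96] asks=[#2:8@104]
After op 3 cancel(order #2): fills=none; bids=[#1:10@96] asks=[-]
After op 4 [order #3] limit_buy(price=95, qty=1): fills=none; bids=[#1:10@96 #3:1@95] asks=[-]
After op 5 [order #4] limit_sell(price=105, qty=4): fills=none; bids=[#1:10@96 #3:1@95] asks=[#4:4@105]
After op 6 [order #5] limit_buy(price=97, qty=10): fills=none; bids=[#5:10@97 #1:10@96 #3:1@95] asks=[#4:4@105]
After op 7 [order #6] market_sell(qty=2): fills=#5x#6:2@97; bids=[#5:8@97 #1:10@96 #3:1@95] asks=[#4:4@105]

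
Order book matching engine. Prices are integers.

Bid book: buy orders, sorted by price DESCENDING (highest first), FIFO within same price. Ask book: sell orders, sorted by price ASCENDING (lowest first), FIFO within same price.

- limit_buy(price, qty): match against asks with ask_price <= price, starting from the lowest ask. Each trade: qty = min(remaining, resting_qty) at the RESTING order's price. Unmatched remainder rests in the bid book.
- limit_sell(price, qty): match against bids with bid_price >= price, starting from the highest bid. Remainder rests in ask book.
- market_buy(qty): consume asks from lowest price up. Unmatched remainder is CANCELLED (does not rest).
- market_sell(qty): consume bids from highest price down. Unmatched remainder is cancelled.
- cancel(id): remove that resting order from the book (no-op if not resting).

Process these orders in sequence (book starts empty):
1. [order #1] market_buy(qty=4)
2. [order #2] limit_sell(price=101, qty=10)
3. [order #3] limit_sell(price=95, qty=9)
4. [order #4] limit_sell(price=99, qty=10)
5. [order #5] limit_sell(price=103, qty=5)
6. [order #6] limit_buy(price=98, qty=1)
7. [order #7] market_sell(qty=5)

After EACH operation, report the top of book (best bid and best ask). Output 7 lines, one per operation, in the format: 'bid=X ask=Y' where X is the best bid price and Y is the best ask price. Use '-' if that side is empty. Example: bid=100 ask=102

Answer: bid=- ask=-
bid=- ask=101
bid=- ask=95
bid=- ask=95
bid=- ask=95
bid=- ask=95
bid=- ask=95

Derivation:
After op 1 [order #1] market_buy(qty=4): fills=none; bids=[-] asks=[-]
After op 2 [order #2] limit_sell(price=101, qty=10): fills=none; bids=[-] asks=[#2:10@101]
After op 3 [order #3] limit_sell(price=95, qty=9): fills=none; bids=[-] asks=[#3:9@95 #2:10@101]
After op 4 [order #4] limit_sell(price=99, qty=10): fills=none; bids=[-] asks=[#3:9@95 #4:10@99 #2:10@101]
After op 5 [order #5] limit_sell(price=103, qty=5): fills=none; bids=[-] asks=[#3:9@95 #4:10@99 #2:10@101 #5:5@103]
After op 6 [order #6] limit_buy(price=98, qty=1): fills=#6x#3:1@95; bids=[-] asks=[#3:8@95 #4:10@99 #2:10@101 #5:5@103]
After op 7 [order #7] market_sell(qty=5): fills=none; bids=[-] asks=[#3:8@95 #4:10@99 #2:10@101 #5:5@103]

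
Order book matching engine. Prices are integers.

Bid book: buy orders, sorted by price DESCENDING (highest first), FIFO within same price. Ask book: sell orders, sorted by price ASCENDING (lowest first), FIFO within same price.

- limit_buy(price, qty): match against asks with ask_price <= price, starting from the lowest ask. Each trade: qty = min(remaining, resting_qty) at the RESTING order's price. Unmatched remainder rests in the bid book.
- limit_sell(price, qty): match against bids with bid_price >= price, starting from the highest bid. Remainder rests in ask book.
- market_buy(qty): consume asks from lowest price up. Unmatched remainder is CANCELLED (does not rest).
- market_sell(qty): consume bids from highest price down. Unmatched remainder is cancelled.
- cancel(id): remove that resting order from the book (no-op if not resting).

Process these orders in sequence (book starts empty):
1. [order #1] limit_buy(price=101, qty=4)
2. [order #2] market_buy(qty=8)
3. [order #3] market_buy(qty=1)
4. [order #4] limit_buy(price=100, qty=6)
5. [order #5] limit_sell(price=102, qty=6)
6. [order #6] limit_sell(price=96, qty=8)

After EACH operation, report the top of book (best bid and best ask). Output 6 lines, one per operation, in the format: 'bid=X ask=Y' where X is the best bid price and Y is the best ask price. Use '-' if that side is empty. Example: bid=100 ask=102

After op 1 [order #1] limit_buy(price=101, qty=4): fills=none; bids=[#1:4@101] asks=[-]
After op 2 [order #2] market_buy(qty=8): fills=none; bids=[#1:4@101] asks=[-]
After op 3 [order #3] market_buy(qty=1): fills=none; bids=[#1:4@101] asks=[-]
After op 4 [order #4] limit_buy(price=100, qty=6): fills=none; bids=[#1:4@101 #4:6@100] asks=[-]
After op 5 [order #5] limit_sell(price=102, qty=6): fills=none; bids=[#1:4@101 #4:6@100] asks=[#5:6@102]
After op 6 [order #6] limit_sell(price=96, qty=8): fills=#1x#6:4@101 #4x#6:4@100; bids=[#4:2@100] asks=[#5:6@102]

Answer: bid=101 ask=-
bid=101 ask=-
bid=101 ask=-
bid=101 ask=-
bid=101 ask=102
bid=100 ask=102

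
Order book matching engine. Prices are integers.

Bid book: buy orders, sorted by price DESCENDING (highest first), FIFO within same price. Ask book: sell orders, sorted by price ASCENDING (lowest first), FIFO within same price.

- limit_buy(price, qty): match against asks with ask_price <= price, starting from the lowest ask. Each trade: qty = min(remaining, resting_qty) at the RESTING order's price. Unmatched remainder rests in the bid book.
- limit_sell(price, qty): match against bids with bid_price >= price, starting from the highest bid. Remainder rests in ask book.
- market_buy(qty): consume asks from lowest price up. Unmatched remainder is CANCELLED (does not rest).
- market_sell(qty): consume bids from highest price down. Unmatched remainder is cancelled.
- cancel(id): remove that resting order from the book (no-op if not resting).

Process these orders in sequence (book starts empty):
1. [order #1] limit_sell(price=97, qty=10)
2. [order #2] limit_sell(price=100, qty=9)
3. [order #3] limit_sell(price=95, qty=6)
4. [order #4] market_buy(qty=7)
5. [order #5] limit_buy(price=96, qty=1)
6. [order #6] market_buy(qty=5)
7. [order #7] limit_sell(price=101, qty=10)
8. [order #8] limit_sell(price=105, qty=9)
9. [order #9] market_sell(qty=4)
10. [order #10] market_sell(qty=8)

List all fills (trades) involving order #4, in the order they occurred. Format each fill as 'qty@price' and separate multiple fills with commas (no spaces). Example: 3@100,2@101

Answer: 6@95,1@97

Derivation:
After op 1 [order #1] limit_sell(price=97, qty=10): fills=none; bids=[-] asks=[#1:10@97]
After op 2 [order #2] limit_sell(price=100, qty=9): fills=none; bids=[-] asks=[#1:10@97 #2:9@100]
After op 3 [order #3] limit_sell(price=95, qty=6): fills=none; bids=[-] asks=[#3:6@95 #1:10@97 #2:9@100]
After op 4 [order #4] market_buy(qty=7): fills=#4x#3:6@95 #4x#1:1@97; bids=[-] asks=[#1:9@97 #2:9@100]
After op 5 [order #5] limit_buy(price=96, qty=1): fills=none; bids=[#5:1@96] asks=[#1:9@97 #2:9@100]
After op 6 [order #6] market_buy(qty=5): fills=#6x#1:5@97; bids=[#5:1@96] asks=[#1:4@97 #2:9@100]
After op 7 [order #7] limit_sell(price=101, qty=10): fills=none; bids=[#5:1@96] asks=[#1:4@97 #2:9@100 #7:10@101]
After op 8 [order #8] limit_sell(price=105, qty=9): fills=none; bids=[#5:1@96] asks=[#1:4@97 #2:9@100 #7:10@101 #8:9@105]
After op 9 [order #9] market_sell(qty=4): fills=#5x#9:1@96; bids=[-] asks=[#1:4@97 #2:9@100 #7:10@101 #8:9@105]
After op 10 [order #10] market_sell(qty=8): fills=none; bids=[-] asks=[#1:4@97 #2:9@100 #7:10@101 #8:9@105]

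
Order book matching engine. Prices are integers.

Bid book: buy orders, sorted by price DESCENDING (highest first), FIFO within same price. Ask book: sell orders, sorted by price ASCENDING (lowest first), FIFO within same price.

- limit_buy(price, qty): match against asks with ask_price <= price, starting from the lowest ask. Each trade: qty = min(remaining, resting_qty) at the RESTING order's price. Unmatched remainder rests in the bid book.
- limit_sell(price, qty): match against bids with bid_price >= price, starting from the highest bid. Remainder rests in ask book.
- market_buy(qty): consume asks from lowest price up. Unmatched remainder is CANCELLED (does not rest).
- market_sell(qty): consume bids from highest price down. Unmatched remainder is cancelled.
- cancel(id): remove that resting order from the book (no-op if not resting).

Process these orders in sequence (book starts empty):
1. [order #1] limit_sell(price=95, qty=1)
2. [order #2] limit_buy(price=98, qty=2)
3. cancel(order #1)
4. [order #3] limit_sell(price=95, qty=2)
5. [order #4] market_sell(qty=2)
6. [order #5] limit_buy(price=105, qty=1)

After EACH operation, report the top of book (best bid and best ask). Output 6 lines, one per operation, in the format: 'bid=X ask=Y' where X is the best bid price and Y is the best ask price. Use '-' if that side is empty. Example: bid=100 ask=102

Answer: bid=- ask=95
bid=98 ask=-
bid=98 ask=-
bid=- ask=95
bid=- ask=95
bid=- ask=-

Derivation:
After op 1 [order #1] limit_sell(price=95, qty=1): fills=none; bids=[-] asks=[#1:1@95]
After op 2 [order #2] limit_buy(price=98, qty=2): fills=#2x#1:1@95; bids=[#2:1@98] asks=[-]
After op 3 cancel(order #1): fills=none; bids=[#2:1@98] asks=[-]
After op 4 [order #3] limit_sell(price=95, qty=2): fills=#2x#3:1@98; bids=[-] asks=[#3:1@95]
After op 5 [order #4] market_sell(qty=2): fills=none; bids=[-] asks=[#3:1@95]
After op 6 [order #5] limit_buy(price=105, qty=1): fills=#5x#3:1@95; bids=[-] asks=[-]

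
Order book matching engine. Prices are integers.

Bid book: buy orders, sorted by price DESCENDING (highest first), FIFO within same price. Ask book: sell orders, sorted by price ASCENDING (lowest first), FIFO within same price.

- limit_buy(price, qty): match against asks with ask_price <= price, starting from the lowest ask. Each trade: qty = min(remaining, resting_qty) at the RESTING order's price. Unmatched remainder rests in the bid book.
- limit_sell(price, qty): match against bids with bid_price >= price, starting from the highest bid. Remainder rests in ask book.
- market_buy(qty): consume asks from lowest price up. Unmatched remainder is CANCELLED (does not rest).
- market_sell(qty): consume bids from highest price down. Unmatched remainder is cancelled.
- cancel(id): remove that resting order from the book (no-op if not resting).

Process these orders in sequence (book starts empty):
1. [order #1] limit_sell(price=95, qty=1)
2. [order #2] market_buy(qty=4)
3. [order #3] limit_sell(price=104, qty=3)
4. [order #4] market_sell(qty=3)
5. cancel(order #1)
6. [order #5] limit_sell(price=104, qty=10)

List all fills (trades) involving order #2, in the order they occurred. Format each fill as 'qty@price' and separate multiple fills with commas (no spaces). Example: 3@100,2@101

Answer: 1@95

Derivation:
After op 1 [order #1] limit_sell(price=95, qty=1): fills=none; bids=[-] asks=[#1:1@95]
After op 2 [order #2] market_buy(qty=4): fills=#2x#1:1@95; bids=[-] asks=[-]
After op 3 [order #3] limit_sell(price=104, qty=3): fills=none; bids=[-] asks=[#3:3@104]
After op 4 [order #4] market_sell(qty=3): fills=none; bids=[-] asks=[#3:3@104]
After op 5 cancel(order #1): fills=none; bids=[-] asks=[#3:3@104]
After op 6 [order #5] limit_sell(price=104, qty=10): fills=none; bids=[-] asks=[#3:3@104 #5:10@104]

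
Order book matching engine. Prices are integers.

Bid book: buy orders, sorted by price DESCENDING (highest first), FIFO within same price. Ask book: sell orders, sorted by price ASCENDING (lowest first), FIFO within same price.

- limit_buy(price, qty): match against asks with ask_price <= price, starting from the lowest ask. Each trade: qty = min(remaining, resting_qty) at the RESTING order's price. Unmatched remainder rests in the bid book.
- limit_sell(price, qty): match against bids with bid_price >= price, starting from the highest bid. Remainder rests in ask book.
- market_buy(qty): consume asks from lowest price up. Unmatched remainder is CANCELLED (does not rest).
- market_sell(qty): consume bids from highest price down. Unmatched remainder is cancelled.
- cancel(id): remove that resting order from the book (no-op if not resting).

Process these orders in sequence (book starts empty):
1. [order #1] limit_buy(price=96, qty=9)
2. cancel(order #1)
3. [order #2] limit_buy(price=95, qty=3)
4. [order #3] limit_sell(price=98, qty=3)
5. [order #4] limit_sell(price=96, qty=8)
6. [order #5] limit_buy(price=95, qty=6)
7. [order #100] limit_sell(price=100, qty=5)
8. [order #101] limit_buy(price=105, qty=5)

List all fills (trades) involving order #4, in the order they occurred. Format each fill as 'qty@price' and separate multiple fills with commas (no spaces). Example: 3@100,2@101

Answer: 5@96

Derivation:
After op 1 [order #1] limit_buy(price=96, qty=9): fills=none; bids=[#1:9@96] asks=[-]
After op 2 cancel(order #1): fills=none; bids=[-] asks=[-]
After op 3 [order #2] limit_buy(price=95, qty=3): fills=none; bids=[#2:3@95] asks=[-]
After op 4 [order #3] limit_sell(price=98, qty=3): fills=none; bids=[#2:3@95] asks=[#3:3@98]
After op 5 [order #4] limit_sell(price=96, qty=8): fills=none; bids=[#2:3@95] asks=[#4:8@96 #3:3@98]
After op 6 [order #5] limit_buy(price=95, qty=6): fills=none; bids=[#2:3@95 #5:6@95] asks=[#4:8@96 #3:3@98]
After op 7 [order #100] limit_sell(price=100, qty=5): fills=none; bids=[#2:3@95 #5:6@95] asks=[#4:8@96 #3:3@98 #100:5@100]
After op 8 [order #101] limit_buy(price=105, qty=5): fills=#101x#4:5@96; bids=[#2:3@95 #5:6@95] asks=[#4:3@96 #3:3@98 #100:5@100]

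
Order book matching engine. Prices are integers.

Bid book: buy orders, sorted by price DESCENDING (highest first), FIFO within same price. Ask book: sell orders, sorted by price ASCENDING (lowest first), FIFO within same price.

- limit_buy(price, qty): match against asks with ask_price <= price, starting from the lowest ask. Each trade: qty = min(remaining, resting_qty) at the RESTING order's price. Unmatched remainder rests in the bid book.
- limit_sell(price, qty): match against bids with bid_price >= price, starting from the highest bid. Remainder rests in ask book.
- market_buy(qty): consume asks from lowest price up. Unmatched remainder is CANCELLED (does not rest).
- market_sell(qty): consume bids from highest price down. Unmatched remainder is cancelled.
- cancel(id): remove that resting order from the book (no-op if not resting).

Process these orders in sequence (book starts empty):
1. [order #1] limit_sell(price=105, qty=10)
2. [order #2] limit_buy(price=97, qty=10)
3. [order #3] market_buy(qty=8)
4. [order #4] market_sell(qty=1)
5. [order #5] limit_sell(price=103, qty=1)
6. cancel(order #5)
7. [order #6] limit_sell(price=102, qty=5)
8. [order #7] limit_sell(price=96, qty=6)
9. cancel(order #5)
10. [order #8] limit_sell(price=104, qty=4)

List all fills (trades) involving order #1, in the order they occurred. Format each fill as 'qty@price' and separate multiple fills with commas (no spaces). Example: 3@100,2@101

After op 1 [order #1] limit_sell(price=105, qty=10): fills=none; bids=[-] asks=[#1:10@105]
After op 2 [order #2] limit_buy(price=97, qty=10): fills=none; bids=[#2:10@97] asks=[#1:10@105]
After op 3 [order #3] market_buy(qty=8): fills=#3x#1:8@105; bids=[#2:10@97] asks=[#1:2@105]
After op 4 [order #4] market_sell(qty=1): fills=#2x#4:1@97; bids=[#2:9@97] asks=[#1:2@105]
After op 5 [order #5] limit_sell(price=103, qty=1): fills=none; bids=[#2:9@97] asks=[#5:1@103 #1:2@105]
After op 6 cancel(order #5): fills=none; bids=[#2:9@97] asks=[#1:2@105]
After op 7 [order #6] limit_sell(price=102, qty=5): fills=none; bids=[#2:9@97] asks=[#6:5@102 #1:2@105]
After op 8 [order #7] limit_sell(price=96, qty=6): fills=#2x#7:6@97; bids=[#2:3@97] asks=[#6:5@102 #1:2@105]
After op 9 cancel(order #5): fills=none; bids=[#2:3@97] asks=[#6:5@102 #1:2@105]
After op 10 [order #8] limit_sell(price=104, qty=4): fills=none; bids=[#2:3@97] asks=[#6:5@102 #8:4@104 #1:2@105]

Answer: 8@105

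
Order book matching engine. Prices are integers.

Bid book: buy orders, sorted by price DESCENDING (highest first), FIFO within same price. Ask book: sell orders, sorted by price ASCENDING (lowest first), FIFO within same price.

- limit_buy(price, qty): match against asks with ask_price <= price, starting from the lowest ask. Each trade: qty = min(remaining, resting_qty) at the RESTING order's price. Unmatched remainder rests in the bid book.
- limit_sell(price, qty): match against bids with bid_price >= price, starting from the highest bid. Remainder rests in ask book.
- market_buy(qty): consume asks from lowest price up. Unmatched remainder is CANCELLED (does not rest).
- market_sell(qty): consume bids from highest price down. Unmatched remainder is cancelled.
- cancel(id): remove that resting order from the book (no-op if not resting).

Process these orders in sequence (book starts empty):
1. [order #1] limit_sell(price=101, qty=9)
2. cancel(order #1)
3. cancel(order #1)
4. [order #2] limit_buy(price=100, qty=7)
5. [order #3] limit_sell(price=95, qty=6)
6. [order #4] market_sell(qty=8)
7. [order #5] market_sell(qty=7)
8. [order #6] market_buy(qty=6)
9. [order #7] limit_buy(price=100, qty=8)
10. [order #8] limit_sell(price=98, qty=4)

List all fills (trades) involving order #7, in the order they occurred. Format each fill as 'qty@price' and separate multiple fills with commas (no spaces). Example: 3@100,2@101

Answer: 4@100

Derivation:
After op 1 [order #1] limit_sell(price=101, qty=9): fills=none; bids=[-] asks=[#1:9@101]
After op 2 cancel(order #1): fills=none; bids=[-] asks=[-]
After op 3 cancel(order #1): fills=none; bids=[-] asks=[-]
After op 4 [order #2] limit_buy(price=100, qty=7): fills=none; bids=[#2:7@100] asks=[-]
After op 5 [order #3] limit_sell(price=95, qty=6): fills=#2x#3:6@100; bids=[#2:1@100] asks=[-]
After op 6 [order #4] market_sell(qty=8): fills=#2x#4:1@100; bids=[-] asks=[-]
After op 7 [order #5] market_sell(qty=7): fills=none; bids=[-] asks=[-]
After op 8 [order #6] market_buy(qty=6): fills=none; bids=[-] asks=[-]
After op 9 [order #7] limit_buy(price=100, qty=8): fills=none; bids=[#7:8@100] asks=[-]
After op 10 [order #8] limit_sell(price=98, qty=4): fills=#7x#8:4@100; bids=[#7:4@100] asks=[-]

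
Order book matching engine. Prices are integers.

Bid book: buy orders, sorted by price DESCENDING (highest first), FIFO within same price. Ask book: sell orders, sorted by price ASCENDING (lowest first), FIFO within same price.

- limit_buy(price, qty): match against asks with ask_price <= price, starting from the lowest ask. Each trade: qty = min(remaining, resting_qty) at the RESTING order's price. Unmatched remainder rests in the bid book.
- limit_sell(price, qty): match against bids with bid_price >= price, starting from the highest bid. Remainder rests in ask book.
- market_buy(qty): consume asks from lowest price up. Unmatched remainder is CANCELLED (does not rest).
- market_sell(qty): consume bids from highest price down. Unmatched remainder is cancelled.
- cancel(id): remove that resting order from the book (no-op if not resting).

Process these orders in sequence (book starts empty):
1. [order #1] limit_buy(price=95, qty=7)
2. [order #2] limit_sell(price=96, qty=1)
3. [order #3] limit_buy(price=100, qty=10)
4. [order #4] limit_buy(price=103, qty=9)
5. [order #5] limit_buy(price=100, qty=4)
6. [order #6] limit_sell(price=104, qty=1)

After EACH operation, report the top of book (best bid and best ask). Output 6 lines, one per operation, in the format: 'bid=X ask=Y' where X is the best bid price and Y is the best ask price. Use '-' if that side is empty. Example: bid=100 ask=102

After op 1 [order #1] limit_buy(price=95, qty=7): fills=none; bids=[#1:7@95] asks=[-]
After op 2 [order #2] limit_sell(price=96, qty=1): fills=none; bids=[#1:7@95] asks=[#2:1@96]
After op 3 [order #3] limit_buy(price=100, qty=10): fills=#3x#2:1@96; bids=[#3:9@100 #1:7@95] asks=[-]
After op 4 [order #4] limit_buy(price=103, qty=9): fills=none; bids=[#4:9@103 #3:9@100 #1:7@95] asks=[-]
After op 5 [order #5] limit_buy(price=100, qty=4): fills=none; bids=[#4:9@103 #3:9@100 #5:4@100 #1:7@95] asks=[-]
After op 6 [order #6] limit_sell(price=104, qty=1): fills=none; bids=[#4:9@103 #3:9@100 #5:4@100 #1:7@95] asks=[#6:1@104]

Answer: bid=95 ask=-
bid=95 ask=96
bid=100 ask=-
bid=103 ask=-
bid=103 ask=-
bid=103 ask=104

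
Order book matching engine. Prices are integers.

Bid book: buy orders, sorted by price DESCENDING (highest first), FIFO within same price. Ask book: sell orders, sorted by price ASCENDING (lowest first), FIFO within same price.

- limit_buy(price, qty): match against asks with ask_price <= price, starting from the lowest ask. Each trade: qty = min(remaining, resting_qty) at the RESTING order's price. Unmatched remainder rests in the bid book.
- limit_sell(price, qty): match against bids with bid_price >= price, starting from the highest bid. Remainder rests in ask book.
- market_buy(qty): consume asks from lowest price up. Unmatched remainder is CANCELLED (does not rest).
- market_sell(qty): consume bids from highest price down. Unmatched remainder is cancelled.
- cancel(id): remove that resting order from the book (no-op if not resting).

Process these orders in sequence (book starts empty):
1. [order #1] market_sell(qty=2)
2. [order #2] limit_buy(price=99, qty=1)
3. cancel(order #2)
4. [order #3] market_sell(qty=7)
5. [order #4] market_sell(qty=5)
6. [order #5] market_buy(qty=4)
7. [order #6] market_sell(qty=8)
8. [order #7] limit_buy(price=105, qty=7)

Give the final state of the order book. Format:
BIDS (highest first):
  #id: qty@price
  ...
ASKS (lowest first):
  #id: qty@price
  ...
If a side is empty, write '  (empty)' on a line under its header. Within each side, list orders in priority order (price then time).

After op 1 [order #1] market_sell(qty=2): fills=none; bids=[-] asks=[-]
After op 2 [order #2] limit_buy(price=99, qty=1): fills=none; bids=[#2:1@99] asks=[-]
After op 3 cancel(order #2): fills=none; bids=[-] asks=[-]
After op 4 [order #3] market_sell(qty=7): fills=none; bids=[-] asks=[-]
After op 5 [order #4] market_sell(qty=5): fills=none; bids=[-] asks=[-]
After op 6 [order #5] market_buy(qty=4): fills=none; bids=[-] asks=[-]
After op 7 [order #6] market_sell(qty=8): fills=none; bids=[-] asks=[-]
After op 8 [order #7] limit_buy(price=105, qty=7): fills=none; bids=[#7:7@105] asks=[-]

Answer: BIDS (highest first):
  #7: 7@105
ASKS (lowest first):
  (empty)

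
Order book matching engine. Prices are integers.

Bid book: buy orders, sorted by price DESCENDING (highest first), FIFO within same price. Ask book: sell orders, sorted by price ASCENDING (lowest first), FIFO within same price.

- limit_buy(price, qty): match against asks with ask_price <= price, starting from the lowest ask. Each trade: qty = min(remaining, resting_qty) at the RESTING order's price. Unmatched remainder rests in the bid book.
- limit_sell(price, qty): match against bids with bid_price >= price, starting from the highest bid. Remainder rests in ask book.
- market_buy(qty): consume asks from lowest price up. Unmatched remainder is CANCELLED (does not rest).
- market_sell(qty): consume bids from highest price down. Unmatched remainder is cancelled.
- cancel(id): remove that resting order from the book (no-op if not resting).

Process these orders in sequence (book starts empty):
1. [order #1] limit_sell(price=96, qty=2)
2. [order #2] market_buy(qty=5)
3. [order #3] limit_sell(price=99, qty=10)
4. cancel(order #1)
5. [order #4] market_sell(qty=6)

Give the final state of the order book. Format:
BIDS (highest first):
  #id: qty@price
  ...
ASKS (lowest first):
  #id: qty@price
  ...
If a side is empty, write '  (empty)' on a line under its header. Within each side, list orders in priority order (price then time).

After op 1 [order #1] limit_sell(price=96, qty=2): fills=none; bids=[-] asks=[#1:2@96]
After op 2 [order #2] market_buy(qty=5): fills=#2x#1:2@96; bids=[-] asks=[-]
After op 3 [order #3] limit_sell(price=99, qty=10): fills=none; bids=[-] asks=[#3:10@99]
After op 4 cancel(order #1): fills=none; bids=[-] asks=[#3:10@99]
After op 5 [order #4] market_sell(qty=6): fills=none; bids=[-] asks=[#3:10@99]

Answer: BIDS (highest first):
  (empty)
ASKS (lowest first):
  #3: 10@99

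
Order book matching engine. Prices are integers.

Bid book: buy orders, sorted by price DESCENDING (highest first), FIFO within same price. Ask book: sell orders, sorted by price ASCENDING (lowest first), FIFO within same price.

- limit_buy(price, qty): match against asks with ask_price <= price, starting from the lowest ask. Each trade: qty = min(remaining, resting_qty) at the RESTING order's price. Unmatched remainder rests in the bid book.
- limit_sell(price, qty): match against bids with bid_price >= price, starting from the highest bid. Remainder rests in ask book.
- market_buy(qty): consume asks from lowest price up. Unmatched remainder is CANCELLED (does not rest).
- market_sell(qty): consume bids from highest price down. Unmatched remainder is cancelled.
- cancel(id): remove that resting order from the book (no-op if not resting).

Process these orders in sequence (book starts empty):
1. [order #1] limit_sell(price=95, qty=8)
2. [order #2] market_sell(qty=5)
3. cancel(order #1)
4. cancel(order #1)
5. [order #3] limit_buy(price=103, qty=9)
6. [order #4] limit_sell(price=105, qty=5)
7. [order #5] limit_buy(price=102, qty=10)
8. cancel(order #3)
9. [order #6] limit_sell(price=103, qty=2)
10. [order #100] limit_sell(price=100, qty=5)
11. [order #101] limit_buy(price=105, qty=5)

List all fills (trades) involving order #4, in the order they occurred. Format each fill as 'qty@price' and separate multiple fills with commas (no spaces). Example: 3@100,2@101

Answer: 3@105

Derivation:
After op 1 [order #1] limit_sell(price=95, qty=8): fills=none; bids=[-] asks=[#1:8@95]
After op 2 [order #2] market_sell(qty=5): fills=none; bids=[-] asks=[#1:8@95]
After op 3 cancel(order #1): fills=none; bids=[-] asks=[-]
After op 4 cancel(order #1): fills=none; bids=[-] asks=[-]
After op 5 [order #3] limit_buy(price=103, qty=9): fills=none; bids=[#3:9@103] asks=[-]
After op 6 [order #4] limit_sell(price=105, qty=5): fills=none; bids=[#3:9@103] asks=[#4:5@105]
After op 7 [order #5] limit_buy(price=102, qty=10): fills=none; bids=[#3:9@103 #5:10@102] asks=[#4:5@105]
After op 8 cancel(order #3): fills=none; bids=[#5:10@102] asks=[#4:5@105]
After op 9 [order #6] limit_sell(price=103, qty=2): fills=none; bids=[#5:10@102] asks=[#6:2@103 #4:5@105]
After op 10 [order #100] limit_sell(price=100, qty=5): fills=#5x#100:5@102; bids=[#5:5@102] asks=[#6:2@103 #4:5@105]
After op 11 [order #101] limit_buy(price=105, qty=5): fills=#101x#6:2@103 #101x#4:3@105; bids=[#5:5@102] asks=[#4:2@105]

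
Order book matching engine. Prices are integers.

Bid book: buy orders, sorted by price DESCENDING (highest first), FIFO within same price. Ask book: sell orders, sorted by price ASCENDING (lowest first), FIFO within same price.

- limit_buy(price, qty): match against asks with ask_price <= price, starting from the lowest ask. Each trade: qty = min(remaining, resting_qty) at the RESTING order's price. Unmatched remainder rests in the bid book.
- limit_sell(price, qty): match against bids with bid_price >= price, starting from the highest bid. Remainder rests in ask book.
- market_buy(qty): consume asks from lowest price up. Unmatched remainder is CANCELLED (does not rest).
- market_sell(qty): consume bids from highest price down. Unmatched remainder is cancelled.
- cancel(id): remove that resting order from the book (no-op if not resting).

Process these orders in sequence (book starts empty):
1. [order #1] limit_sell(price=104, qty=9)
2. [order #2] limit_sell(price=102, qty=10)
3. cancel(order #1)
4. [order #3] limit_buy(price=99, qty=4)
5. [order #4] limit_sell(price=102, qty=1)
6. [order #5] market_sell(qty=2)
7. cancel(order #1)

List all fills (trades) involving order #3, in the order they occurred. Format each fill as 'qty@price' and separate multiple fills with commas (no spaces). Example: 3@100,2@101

Answer: 2@99

Derivation:
After op 1 [order #1] limit_sell(price=104, qty=9): fills=none; bids=[-] asks=[#1:9@104]
After op 2 [order #2] limit_sell(price=102, qty=10): fills=none; bids=[-] asks=[#2:10@102 #1:9@104]
After op 3 cancel(order #1): fills=none; bids=[-] asks=[#2:10@102]
After op 4 [order #3] limit_buy(price=99, qty=4): fills=none; bids=[#3:4@99] asks=[#2:10@102]
After op 5 [order #4] limit_sell(price=102, qty=1): fills=none; bids=[#3:4@99] asks=[#2:10@102 #4:1@102]
After op 6 [order #5] market_sell(qty=2): fills=#3x#5:2@99; bids=[#3:2@99] asks=[#2:10@102 #4:1@102]
After op 7 cancel(order #1): fills=none; bids=[#3:2@99] asks=[#2:10@102 #4:1@102]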